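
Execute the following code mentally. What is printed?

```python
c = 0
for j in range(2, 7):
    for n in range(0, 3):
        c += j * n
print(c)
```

60

j=2,n=0: c = 0+0 = 0
j=2,n=1: c = 0+2 = 2
j=2,n=2: c = 2+4 = 6
j=3,n=0: c = 6+0 = 6
j=3,n=1: c = 6+3 = 9
j=3,n=2: c = 9+6 = 15
j=4,n=0: c = 15+0 = 15
j=4,n=1: c = 15+4 = 19
j=4,n=2: c = 19+8 = 27
j=5,n=0: c = 27+0 = 27
j=5,n=1: c = 27+5 = 32
j=5,n=2: c = 32+10 = 42
j=6,n=0: c = 42+0 = 42
j=6,n=1: c = 42+6 = 48
j=6,n=2: c = 48+12 = 60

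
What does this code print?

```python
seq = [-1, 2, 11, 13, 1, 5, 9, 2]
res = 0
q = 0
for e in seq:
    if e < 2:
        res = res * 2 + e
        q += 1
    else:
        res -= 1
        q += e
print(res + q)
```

e=-1: <2, res = 0*2+(-1) = -1; q=1
e=2: not <2, res = (-1)-1 = -2; q=3
e=11: not <2, res = (-2)-1 = -3; q=14
e=13: not <2, res = (-3)-1 = -4; q=27
e=1: <2, res = (-4)*2+1 = -7; q=28
e=5: not <2, res = (-7)-1 = -8; q=33
e=9: not <2, res = (-8)-1 = -9; q=42
e=2: not <2, res = (-9)-1 = -10; q=44
res+q = (-10)+44 = 34

34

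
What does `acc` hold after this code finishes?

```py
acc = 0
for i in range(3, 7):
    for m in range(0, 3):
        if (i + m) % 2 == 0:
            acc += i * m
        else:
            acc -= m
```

i=3,m=0: odd sum, acc = 0-0 = 0
i=3,m=1: even sum, acc = 0+3 = 3
i=3,m=2: odd sum, acc = 3-2 = 1
i=4,m=0: even sum, acc = 1+0 = 1
i=4,m=1: odd sum, acc = 1-1 = 0
i=4,m=2: even sum, acc = 0+8 = 8
i=5,m=0: odd sum, acc = 8-0 = 8
i=5,m=1: even sum, acc = 8+5 = 13
i=5,m=2: odd sum, acc = 13-2 = 11
i=6,m=0: even sum, acc = 11+0 = 11
i=6,m=1: odd sum, acc = 11-1 = 10
i=6,m=2: even sum, acc = 10+12 = 22

22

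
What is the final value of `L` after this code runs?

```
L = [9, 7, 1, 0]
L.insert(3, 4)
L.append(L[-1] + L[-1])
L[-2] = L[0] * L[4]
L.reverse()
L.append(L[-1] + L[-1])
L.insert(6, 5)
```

[0, 0, 4, 1, 7, 9, 5, 18]

insert 4 at 3 → [9, 7, 1, 4, 0]
append L[-1]+L[-1] = 0+0 = 0 → [9, 7, 1, 4, 0, 0]
L[-2] = L[0]*L[4] = 9*0 = 0 → [9, 7, 1, 4, 0, 0]
reverse → [0, 0, 4, 1, 7, 9]
append L[-1]+L[-1] = 9+9 = 18 → [0, 0, 4, 1, 7, 9, 18]
insert 5 at 6 → [0, 0, 4, 1, 7, 9, 5, 18]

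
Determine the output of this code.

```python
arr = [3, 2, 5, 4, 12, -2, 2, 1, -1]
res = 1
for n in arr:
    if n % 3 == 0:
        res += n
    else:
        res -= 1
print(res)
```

n=3: %3==0, res = 1+3 = 4
n=2: not %3==0, res = 4-1 = 3
n=5: not %3==0, res = 3-1 = 2
n=4: not %3==0, res = 2-1 = 1
n=12: %3==0, res = 1+12 = 13
n=-2: not %3==0, res = 13-1 = 12
n=2: not %3==0, res = 12-1 = 11
n=1: not %3==0, res = 11-1 = 10
n=-1: not %3==0, res = 10-1 = 9

9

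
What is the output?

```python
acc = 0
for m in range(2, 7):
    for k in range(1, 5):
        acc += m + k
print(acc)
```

130

m=2,k=1: acc = 0+3 = 3
m=2,k=2: acc = 3+4 = 7
m=2,k=3: acc = 7+5 = 12
m=2,k=4: acc = 12+6 = 18
m=3,k=1: acc = 18+4 = 22
m=3,k=2: acc = 22+5 = 27
m=3,k=3: acc = 27+6 = 33
m=3,k=4: acc = 33+7 = 40
m=4,k=1: acc = 40+5 = 45
m=4,k=2: acc = 45+6 = 51
m=4,k=3: acc = 51+7 = 58
m=4,k=4: acc = 58+8 = 66
m=5,k=1: acc = 66+6 = 72
m=5,k=2: acc = 72+7 = 79
m=5,k=3: acc = 79+8 = 87
m=5,k=4: acc = 87+9 = 96
m=6,k=1: acc = 96+7 = 103
m=6,k=2: acc = 103+8 = 111
m=6,k=3: acc = 111+9 = 120
m=6,k=4: acc = 120+10 = 130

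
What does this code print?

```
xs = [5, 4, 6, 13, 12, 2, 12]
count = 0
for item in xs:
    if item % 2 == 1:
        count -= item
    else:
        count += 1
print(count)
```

-13

item=5: odd, count = 0-5 = -5
item=4: not odd, count = (-5)+1 = -4
item=6: not odd, count = (-4)+1 = -3
item=13: odd, count = (-3)-13 = -16
item=12: not odd, count = (-16)+1 = -15
item=2: not odd, count = (-15)+1 = -14
item=12: not odd, count = (-14)+1 = -13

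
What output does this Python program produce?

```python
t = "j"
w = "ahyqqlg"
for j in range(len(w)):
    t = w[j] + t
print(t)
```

j=0: prepend 'a' → 'aj'
j=1: prepend 'h' → 'haj'
j=2: prepend 'y' → 'yhaj'
j=3: prepend 'q' → 'qyhaj'
j=4: prepend 'q' → 'qqyhaj'
j=5: prepend 'l' → 'lqqyhaj'
j=6: prepend 'g' → 'glqqyhaj'

glqqyhaj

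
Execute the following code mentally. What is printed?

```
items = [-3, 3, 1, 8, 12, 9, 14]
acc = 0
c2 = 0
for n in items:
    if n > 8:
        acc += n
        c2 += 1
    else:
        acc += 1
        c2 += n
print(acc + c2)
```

51

n=-3: not >8, acc = 0+1 = 1; c2=-3
n=3: not >8, acc = 1+1 = 2; c2=0
n=1: not >8, acc = 2+1 = 3; c2=1
n=8: not >8, acc = 3+1 = 4; c2=9
n=12: >8, acc = 4+12 = 16; c2=10
n=9: >8, acc = 16+9 = 25; c2=11
n=14: >8, acc = 25+14 = 39; c2=12
acc+c2 = 39+12 = 51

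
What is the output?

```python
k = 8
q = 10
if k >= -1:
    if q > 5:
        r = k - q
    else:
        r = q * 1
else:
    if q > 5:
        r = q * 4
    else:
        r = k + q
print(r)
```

-2

k=8, q=10
k >= -1 is True; q > 5 is True
→ r = k - q = -2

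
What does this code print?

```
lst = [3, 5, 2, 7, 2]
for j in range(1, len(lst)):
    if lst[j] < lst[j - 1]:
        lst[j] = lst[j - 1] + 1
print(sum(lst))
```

29

j=1: 5>=3, unchanged → [3, 5, 2, 7, 2]
j=2: 2<5, lst[2] = 5+1 = 6 → [3, 5, 6, 7, 2]
j=3: 7>=6, unchanged → [3, 5, 6, 7, 2]
j=4: 2<7, lst[4] = 7+1 = 8 → [3, 5, 6, 7, 8]
sum = 29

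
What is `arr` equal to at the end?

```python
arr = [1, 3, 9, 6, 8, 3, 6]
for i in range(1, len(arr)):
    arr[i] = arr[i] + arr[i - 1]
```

[1, 4, 13, 19, 27, 30, 36]

i=1: arr[1] = 3+1 = 4 → [1, 4, 9, 6, 8, 3, 6]
i=2: arr[2] = 9+4 = 13 → [1, 4, 13, 6, 8, 3, 6]
i=3: arr[3] = 6+13 = 19 → [1, 4, 13, 19, 8, 3, 6]
i=4: arr[4] = 8+19 = 27 → [1, 4, 13, 19, 27, 3, 6]
i=5: arr[5] = 3+27 = 30 → [1, 4, 13, 19, 27, 30, 6]
i=6: arr[6] = 6+30 = 36 → [1, 4, 13, 19, 27, 30, 36]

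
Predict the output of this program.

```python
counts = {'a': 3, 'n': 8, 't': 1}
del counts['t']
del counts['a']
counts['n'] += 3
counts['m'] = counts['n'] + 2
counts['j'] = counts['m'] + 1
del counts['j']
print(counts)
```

del 't' → {'a': 3, 'n': 8}
del 'a' → {'n': 8}
counts['n'] = 8+3 = 11 → {'n': 11}
counts['m'] = counts['n']+2 = 13 → {'n': 11, 'm': 13}
counts['j'] = counts['m']+1 = 14 → {'n': 11, 'm': 13, 'j': 14}
del 'j' → {'n': 11, 'm': 13}

{'n': 11, 'm': 13}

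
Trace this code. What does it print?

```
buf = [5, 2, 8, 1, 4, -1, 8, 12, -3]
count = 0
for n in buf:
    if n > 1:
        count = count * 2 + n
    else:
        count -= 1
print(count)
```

n=5: >1, count = 0*2+5 = 5
n=2: >1, count = 5*2+2 = 12
n=8: >1, count = 12*2+8 = 32
n=1: not >1, count = 32-1 = 31
n=4: >1, count = 31*2+4 = 66
n=-1: not >1, count = 66-1 = 65
n=8: >1, count = 65*2+8 = 138
n=12: >1, count = 138*2+12 = 288
n=-3: not >1, count = 288-1 = 287

287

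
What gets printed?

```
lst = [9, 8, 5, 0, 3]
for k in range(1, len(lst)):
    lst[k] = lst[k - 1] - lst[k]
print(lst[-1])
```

k=1: lst[1] = 9-8 = 1 → [9, 1, 5, 0, 3]
k=2: lst[2] = 1-5 = -4 → [9, 1, -4, 0, 3]
k=3: lst[3] = (-4)-0 = -4 → [9, 1, -4, -4, 3]
k=4: lst[4] = (-4)-3 = -7 → [9, 1, -4, -4, -7]

-7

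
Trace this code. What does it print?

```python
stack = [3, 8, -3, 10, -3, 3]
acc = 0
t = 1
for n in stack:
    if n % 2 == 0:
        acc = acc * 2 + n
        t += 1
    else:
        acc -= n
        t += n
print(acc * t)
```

60

n=3: not even, acc = 0-3 = -3; t=4
n=8: even, acc = (-3)*2+8 = 2; t=5
n=-3: not even, acc = 2-(-3) = 5; t=2
n=10: even, acc = 5*2+10 = 20; t=3
n=-3: not even, acc = 20-(-3) = 23; t=0
n=3: not even, acc = 23-3 = 20; t=3
acc*t = 20*3 = 60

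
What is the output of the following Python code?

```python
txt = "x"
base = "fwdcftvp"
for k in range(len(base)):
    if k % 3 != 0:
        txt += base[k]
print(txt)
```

k=0: skip
k=1: add 'w' → 'xw'
k=2: add 'd' → 'xwd'
k=3: skip
k=4: add 'f' → 'xwdf'
k=5: add 't' → 'xwdft'
k=6: skip
k=7: add 'p' → 'xwdftp'

xwdftp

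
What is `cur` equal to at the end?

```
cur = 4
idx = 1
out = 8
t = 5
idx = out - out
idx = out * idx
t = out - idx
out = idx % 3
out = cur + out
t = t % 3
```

idx = 8-8 = 0
idx = 8*0 = 0
t = 8-0 = 8
out = 0%3 = 0
out = 4+0 = 4
t = 8%3 = 2

4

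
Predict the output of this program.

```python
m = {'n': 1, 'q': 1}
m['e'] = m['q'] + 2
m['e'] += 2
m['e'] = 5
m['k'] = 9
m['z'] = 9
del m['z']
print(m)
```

{'n': 1, 'q': 1, 'e': 5, 'k': 9}

m['e'] = m['q']+2 = 3 → {'n': 1, 'q': 1, 'e': 3}
m['e'] = 3+2 = 5 → {'n': 1, 'q': 1, 'e': 5}
m['e'] = 5 → {'n': 1, 'q': 1, 'e': 5}
m['k'] = 9 → {'n': 1, 'q': 1, 'e': 5, 'k': 9}
m['z'] = 9 → {'n': 1, 'q': 1, 'e': 5, 'k': 9, 'z': 9}
del 'z' → {'n': 1, 'q': 1, 'e': 5, 'k': 9}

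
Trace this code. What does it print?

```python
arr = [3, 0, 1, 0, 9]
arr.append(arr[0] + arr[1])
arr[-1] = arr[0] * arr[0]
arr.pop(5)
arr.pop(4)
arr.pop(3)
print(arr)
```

append arr[0]+arr[1] = 3+0 = 3 → [3, 0, 1, 0, 9, 3]
arr[-1] = arr[0]*arr[0] = 3*3 = 9 → [3, 0, 1, 0, 9, 9]
pop(5) removes 9 → [3, 0, 1, 0, 9]
pop(4) removes 9 → [3, 0, 1, 0]
pop(3) removes 0 → [3, 0, 1]

[3, 0, 1]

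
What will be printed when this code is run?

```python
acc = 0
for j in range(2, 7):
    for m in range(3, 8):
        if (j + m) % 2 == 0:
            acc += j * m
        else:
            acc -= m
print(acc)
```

j=2,m=3: odd sum, acc = 0-3 = -3
j=2,m=4: even sum, acc = (-3)+8 = 5
j=2,m=5: odd sum, acc = 5-5 = 0
j=2,m=6: even sum, acc = 0+12 = 12
j=2,m=7: odd sum, acc = 12-7 = 5
j=3,m=3: even sum, acc = 5+9 = 14
j=3,m=4: odd sum, acc = 14-4 = 10
j=3,m=5: even sum, acc = 10+15 = 25
j=3,m=6: odd sum, acc = 25-6 = 19
j=3,m=7: even sum, acc = 19+21 = 40
j=4,m=3: odd sum, acc = 40-3 = 37
j=4,m=4: even sum, acc = 37+16 = 53
j=4,m=5: odd sum, acc = 53-5 = 48
j=4,m=6: even sum, acc = 48+24 = 72
j=4,m=7: odd sum, acc = 72-7 = 65
j=5,m=3: even sum, acc = 65+15 = 80
j=5,m=4: odd sum, acc = 80-4 = 76
j=5,m=5: even sum, acc = 76+25 = 101
j=5,m=6: odd sum, acc = 101-6 = 95
j=5,m=7: even sum, acc = 95+35 = 130
j=6,m=3: odd sum, acc = 130-3 = 127
j=6,m=4: even sum, acc = 127+24 = 151
j=6,m=5: odd sum, acc = 151-5 = 146
j=6,m=6: even sum, acc = 146+36 = 182
j=6,m=7: odd sum, acc = 182-7 = 175

175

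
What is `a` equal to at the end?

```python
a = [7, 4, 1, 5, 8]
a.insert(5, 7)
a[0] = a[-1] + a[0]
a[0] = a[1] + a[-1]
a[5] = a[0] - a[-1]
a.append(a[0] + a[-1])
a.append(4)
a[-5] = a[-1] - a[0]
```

insert 7 at 5 → [7, 4, 1, 5, 8, 7]
a[0] = a[-1]+a[0] = 7+7 = 14 → [14, 4, 1, 5, 8, 7]
a[0] = a[1]+a[-1] = 4+7 = 11 → [11, 4, 1, 5, 8, 7]
a[5] = a[0]-a[-1] = 11-7 = 4 → [11, 4, 1, 5, 8, 4]
append a[0]+a[-1] = 11+4 = 15 → [11, 4, 1, 5, 8, 4, 15]
append 4 → [11, 4, 1, 5, 8, 4, 15, 4]
a[-5] = a[-1]-a[0] = 4-11 = -7 → [11, 4, 1, -7, 8, 4, 15, 4]

[11, 4, 1, -7, 8, 4, 15, 4]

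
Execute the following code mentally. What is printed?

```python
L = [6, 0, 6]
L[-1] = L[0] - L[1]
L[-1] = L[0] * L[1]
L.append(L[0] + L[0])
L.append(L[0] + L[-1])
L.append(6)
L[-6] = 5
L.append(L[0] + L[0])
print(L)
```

[5, 0, 0, 12, 18, 6, 10]

L[-1] = L[0]-L[1] = 6-0 = 6 → [6, 0, 6]
L[-1] = L[0]*L[1] = 6*0 = 0 → [6, 0, 0]
append L[0]+L[0] = 6+6 = 12 → [6, 0, 0, 12]
append L[0]+L[-1] = 6+12 = 18 → [6, 0, 0, 12, 18]
append 6 → [6, 0, 0, 12, 18, 6]
L[-6] = 5 → [5, 0, 0, 12, 18, 6]
append L[0]+L[0] = 5+5 = 10 → [5, 0, 0, 12, 18, 6, 10]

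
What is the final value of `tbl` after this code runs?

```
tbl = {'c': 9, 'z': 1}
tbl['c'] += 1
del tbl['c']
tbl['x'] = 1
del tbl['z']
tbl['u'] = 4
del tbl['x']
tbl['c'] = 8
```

tbl['c'] = 9+1 = 10 → {'c': 10, 'z': 1}
del 'c' → {'z': 1}
tbl['x'] = 1 → {'z': 1, 'x': 1}
del 'z' → {'x': 1}
tbl['u'] = 4 → {'x': 1, 'u': 4}
del 'x' → {'u': 4}
tbl['c'] = 8 → {'u': 4, 'c': 8}

{'u': 4, 'c': 8}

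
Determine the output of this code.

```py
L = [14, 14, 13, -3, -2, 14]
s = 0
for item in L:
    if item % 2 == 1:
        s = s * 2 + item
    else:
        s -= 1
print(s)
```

13

item=14: not odd, s = 0-1 = -1
item=14: not odd, s = (-1)-1 = -2
item=13: odd, s = (-2)*2+13 = 9
item=-3: odd, s = 9*2+(-3) = 15
item=-2: not odd, s = 15-1 = 14
item=14: not odd, s = 14-1 = 13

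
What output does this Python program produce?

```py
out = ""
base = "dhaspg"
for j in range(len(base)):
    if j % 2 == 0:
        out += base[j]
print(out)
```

j=0: add 'd' → 'd'
j=1: skip
j=2: add 'a' → 'da'
j=3: skip
j=4: add 'p' → 'dap'
j=5: skip

dap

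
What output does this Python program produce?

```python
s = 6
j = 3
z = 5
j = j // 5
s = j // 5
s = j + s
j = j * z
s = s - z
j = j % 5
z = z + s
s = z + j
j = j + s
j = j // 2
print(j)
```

0

j = 3//5 = 0
s = 0//5 = 0
s = 0+0 = 0
j = 0*5 = 0
s = 0-5 = -5
j = 0%5 = 0
z = 5+(-5) = 0
s = 0+0 = 0
j = 0+0 = 0
j = 0//2 = 0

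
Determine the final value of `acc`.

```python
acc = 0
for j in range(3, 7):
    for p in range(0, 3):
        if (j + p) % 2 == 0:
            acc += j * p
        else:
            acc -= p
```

j=3,p=0: odd sum, acc = 0-0 = 0
j=3,p=1: even sum, acc = 0+3 = 3
j=3,p=2: odd sum, acc = 3-2 = 1
j=4,p=0: even sum, acc = 1+0 = 1
j=4,p=1: odd sum, acc = 1-1 = 0
j=4,p=2: even sum, acc = 0+8 = 8
j=5,p=0: odd sum, acc = 8-0 = 8
j=5,p=1: even sum, acc = 8+5 = 13
j=5,p=2: odd sum, acc = 13-2 = 11
j=6,p=0: even sum, acc = 11+0 = 11
j=6,p=1: odd sum, acc = 11-1 = 10
j=6,p=2: even sum, acc = 10+12 = 22

22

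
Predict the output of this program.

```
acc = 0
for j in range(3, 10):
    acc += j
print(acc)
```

42

j=3: acc = 0+3 = 3
j=4: acc = 3+4 = 7
j=5: acc = 7+5 = 12
j=6: acc = 12+6 = 18
j=7: acc = 18+7 = 25
j=8: acc = 25+8 = 33
j=9: acc = 33+9 = 42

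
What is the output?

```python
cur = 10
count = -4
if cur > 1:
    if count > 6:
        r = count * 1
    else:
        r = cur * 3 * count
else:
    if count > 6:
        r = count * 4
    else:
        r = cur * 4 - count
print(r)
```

-120

cur=10, count=-4
cur > 1 is True; count > 6 is False
→ r = cur * 3 * count = -120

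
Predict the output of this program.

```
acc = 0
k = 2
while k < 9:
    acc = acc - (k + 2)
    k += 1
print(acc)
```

-49

k=2: acc = 0-4 = -4
k=3: acc = (-4)-5 = -9
k=4: acc = (-9)-6 = -15
k=5: acc = (-15)-7 = -22
k=6: acc = (-22)-8 = -30
k=7: acc = (-30)-9 = -39
k=8: acc = (-39)-10 = -49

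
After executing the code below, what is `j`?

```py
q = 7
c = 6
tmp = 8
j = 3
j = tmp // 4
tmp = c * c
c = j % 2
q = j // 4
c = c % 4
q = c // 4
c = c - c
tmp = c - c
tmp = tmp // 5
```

j = 8//4 = 2
tmp = 6*6 = 36
c = 2%2 = 0
q = 2//4 = 0
c = 0%4 = 0
q = 0//4 = 0
c = 0-0 = 0
tmp = 0-0 = 0
tmp = 0//5 = 0

2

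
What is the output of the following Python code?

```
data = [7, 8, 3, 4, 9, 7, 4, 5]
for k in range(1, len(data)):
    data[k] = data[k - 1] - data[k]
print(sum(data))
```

-108

k=1: data[1] = 7-8 = -1 → [7, -1, 3, 4, 9, 7, 4, 5]
k=2: data[2] = (-1)-3 = -4 → [7, -1, -4, 4, 9, 7, 4, 5]
k=3: data[3] = (-4)-4 = -8 → [7, -1, -4, -8, 9, 7, 4, 5]
k=4: data[4] = (-8)-9 = -17 → [7, -1, -4, -8, -17, 7, 4, 5]
k=5: data[5] = (-17)-7 = -24 → [7, -1, -4, -8, -17, -24, 4, 5]
k=6: data[6] = (-24)-4 = -28 → [7, -1, -4, -8, -17, -24, -28, 5]
k=7: data[7] = (-28)-5 = -33 → [7, -1, -4, -8, -17, -24, -28, -33]
sum = -108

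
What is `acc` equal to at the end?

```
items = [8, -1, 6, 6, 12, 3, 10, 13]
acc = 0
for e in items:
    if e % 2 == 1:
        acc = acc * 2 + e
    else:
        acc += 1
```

e=8: not odd, acc = 0+1 = 1
e=-1: odd, acc = 1*2+(-1) = 1
e=6: not odd, acc = 1+1 = 2
e=6: not odd, acc = 2+1 = 3
e=12: not odd, acc = 3+1 = 4
e=3: odd, acc = 4*2+3 = 11
e=10: not odd, acc = 11+1 = 12
e=13: odd, acc = 12*2+13 = 37

37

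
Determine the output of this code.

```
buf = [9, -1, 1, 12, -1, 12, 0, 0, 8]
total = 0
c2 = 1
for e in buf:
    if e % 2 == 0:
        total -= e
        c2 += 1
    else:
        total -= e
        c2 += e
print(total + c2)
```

-26

e=9: not even, total = 0-9 = -9; c2=10
e=-1: not even, total = (-9)-(-1) = -8; c2=9
e=1: not even, total = (-8)-1 = -9; c2=10
e=12: even, total = (-9)-12 = -21; c2=11
e=-1: not even, total = (-21)-(-1) = -20; c2=10
e=12: even, total = (-20)-12 = -32; c2=11
e=0: even, total = (-32)-0 = -32; c2=12
e=0: even, total = (-32)-0 = -32; c2=13
e=8: even, total = (-32)-8 = -40; c2=14
total+c2 = (-40)+14 = -26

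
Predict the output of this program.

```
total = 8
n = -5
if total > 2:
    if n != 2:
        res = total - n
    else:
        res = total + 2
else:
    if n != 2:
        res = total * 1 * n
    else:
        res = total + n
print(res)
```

total=8, n=-5
total > 2 is True; n != 2 is True
→ res = total - n = 13

13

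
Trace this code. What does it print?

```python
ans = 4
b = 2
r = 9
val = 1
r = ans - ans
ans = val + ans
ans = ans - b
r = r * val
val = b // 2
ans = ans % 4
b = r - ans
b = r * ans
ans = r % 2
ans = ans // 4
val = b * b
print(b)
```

0

r = 4-4 = 0
ans = 1+4 = 5
ans = 5-2 = 3
r = 0*1 = 0
val = 2//2 = 1
ans = 3%4 = 3
b = 0-3 = -3
b = 0*3 = 0
ans = 0%2 = 0
ans = 0//4 = 0
val = 0*0 = 0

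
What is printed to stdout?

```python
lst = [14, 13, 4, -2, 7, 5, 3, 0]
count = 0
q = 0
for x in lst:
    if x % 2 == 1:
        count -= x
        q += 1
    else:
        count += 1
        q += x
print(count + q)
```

x=14: not odd, count = 0+1 = 1; q=14
x=13: odd, count = 1-13 = -12; q=15
x=4: not odd, count = (-12)+1 = -11; q=19
x=-2: not odd, count = (-11)+1 = -10; q=17
x=7: odd, count = (-10)-7 = -17; q=18
x=5: odd, count = (-17)-5 = -22; q=19
x=3: odd, count = (-22)-3 = -25; q=20
x=0: not odd, count = (-25)+1 = -24; q=20
count+q = (-24)+20 = -4

-4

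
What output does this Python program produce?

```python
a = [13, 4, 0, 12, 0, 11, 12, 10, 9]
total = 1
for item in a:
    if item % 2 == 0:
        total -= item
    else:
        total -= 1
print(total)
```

item=13: not even, total = 1-1 = 0
item=4: even, total = 0-4 = -4
item=0: even, total = (-4)-0 = -4
item=12: even, total = (-4)-12 = -16
item=0: even, total = (-16)-0 = -16
item=11: not even, total = (-16)-1 = -17
item=12: even, total = (-17)-12 = -29
item=10: even, total = (-29)-10 = -39
item=9: not even, total = (-39)-1 = -40

-40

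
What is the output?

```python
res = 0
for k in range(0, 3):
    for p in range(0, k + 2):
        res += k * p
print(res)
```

15

k=0,p=0: res = 0+0 = 0
k=0,p=1: res = 0+0 = 0
k=1,p=0: res = 0+0 = 0
k=1,p=1: res = 0+1 = 1
k=1,p=2: res = 1+2 = 3
k=2,p=0: res = 3+0 = 3
k=2,p=1: res = 3+2 = 5
k=2,p=2: res = 5+4 = 9
k=2,p=3: res = 9+6 = 15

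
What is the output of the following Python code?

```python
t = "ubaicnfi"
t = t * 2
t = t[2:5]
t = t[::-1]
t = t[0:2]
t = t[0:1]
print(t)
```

repeat ×2 → 'ubaicnfiubaicnfi'
slice [2:5] → 'aic'
reverse → 'cia'
slice [0:2] → 'ci'
slice [0:1] → 'c'

c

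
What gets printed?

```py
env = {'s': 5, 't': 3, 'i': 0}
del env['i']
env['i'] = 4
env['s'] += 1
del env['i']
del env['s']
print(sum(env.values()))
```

del 'i' → {'s': 5, 't': 3}
env['i'] = 4 → {'s': 5, 't': 3, 'i': 4}
env['s'] = 5+1 = 6 → {'s': 6, 't': 3, 'i': 4}
del 'i' → {'s': 6, 't': 3}
del 's' → {'t': 3}
sum of values = 3

3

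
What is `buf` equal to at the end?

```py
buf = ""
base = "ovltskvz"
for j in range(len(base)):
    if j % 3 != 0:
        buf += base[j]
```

'vlskz'

j=0: skip
j=1: add 'v' → 'v'
j=2: add 'l' → 'vl'
j=3: skip
j=4: add 's' → 'vls'
j=5: add 'k' → 'vlsk'
j=6: skip
j=7: add 'z' → 'vlskz'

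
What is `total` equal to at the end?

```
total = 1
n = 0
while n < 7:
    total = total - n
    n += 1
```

n=0: total = 1-0 = 1
n=1: total = 1-1 = 0
n=2: total = 0-2 = -2
n=3: total = (-2)-3 = -5
n=4: total = (-5)-4 = -9
n=5: total = (-9)-5 = -14
n=6: total = (-14)-6 = -20

-20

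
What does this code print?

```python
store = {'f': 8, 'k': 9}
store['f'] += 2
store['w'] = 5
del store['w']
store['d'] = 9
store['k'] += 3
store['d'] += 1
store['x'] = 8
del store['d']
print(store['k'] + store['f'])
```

22

store['f'] = 8+2 = 10 → {'f': 10, 'k': 9}
store['w'] = 5 → {'f': 10, 'k': 9, 'w': 5}
del 'w' → {'f': 10, 'k': 9}
store['d'] = 9 → {'f': 10, 'k': 9, 'd': 9}
store['k'] = 9+3 = 12 → {'f': 10, 'k': 12, 'd': 9}
store['d'] = 9+1 = 10 → {'f': 10, 'k': 12, 'd': 10}
store['x'] = 8 → {'f': 10, 'k': 12, 'd': 10, 'x': 8}
del 'd' → {'f': 10, 'k': 12, 'x': 8}
store['k']+store['f'] = 12+10 = 22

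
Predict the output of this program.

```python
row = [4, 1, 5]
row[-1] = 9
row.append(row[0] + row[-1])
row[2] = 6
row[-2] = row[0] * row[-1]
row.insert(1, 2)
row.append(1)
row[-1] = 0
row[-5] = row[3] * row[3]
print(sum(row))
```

2774

row[-1] = 9 → [4, 1, 9]
append row[0]+row[-1] = 4+9 = 13 → [4, 1, 9, 13]
row[2] = 6 → [4, 1, 6, 13]
row[-2] = row[0]*row[-1] = 4*13 = 52 → [4, 1, 52, 13]
insert 2 at 1 → [4, 2, 1, 52, 13]
append 1 → [4, 2, 1, 52, 13, 1]
row[-1] = 0 → [4, 2, 1, 52, 13, 0]
row[-5] = row[3]*row[3] = 52*52 = 2704 → [4, 2704, 1, 52, 13, 0]
sum = 2774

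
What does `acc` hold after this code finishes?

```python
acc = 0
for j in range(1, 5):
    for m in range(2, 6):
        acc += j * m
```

j=1,m=2: acc = 0+2 = 2
j=1,m=3: acc = 2+3 = 5
j=1,m=4: acc = 5+4 = 9
j=1,m=5: acc = 9+5 = 14
j=2,m=2: acc = 14+4 = 18
j=2,m=3: acc = 18+6 = 24
j=2,m=4: acc = 24+8 = 32
j=2,m=5: acc = 32+10 = 42
j=3,m=2: acc = 42+6 = 48
j=3,m=3: acc = 48+9 = 57
j=3,m=4: acc = 57+12 = 69
j=3,m=5: acc = 69+15 = 84
j=4,m=2: acc = 84+8 = 92
j=4,m=3: acc = 92+12 = 104
j=4,m=4: acc = 104+16 = 120
j=4,m=5: acc = 120+20 = 140

140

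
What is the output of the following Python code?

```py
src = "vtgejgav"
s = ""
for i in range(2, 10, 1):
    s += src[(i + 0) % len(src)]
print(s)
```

i=2: add src[2]='g' → 'g'
i=3: add src[3]='e' → 'ge'
i=4: add src[4]='j' → 'gej'
i=5: add src[5]='g' → 'gejg'
i=6: add src[6]='a' → 'gejga'
i=7: add src[7]='v' → 'gejgav'
i=8: add src[0]='v' → 'gejgavv'
i=9: add src[1]='t' → 'gejgavvt'

gejgavvt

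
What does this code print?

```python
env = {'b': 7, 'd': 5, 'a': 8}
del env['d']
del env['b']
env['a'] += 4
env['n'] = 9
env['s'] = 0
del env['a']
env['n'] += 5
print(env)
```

{'n': 14, 's': 0}

del 'd' → {'b': 7, 'a': 8}
del 'b' → {'a': 8}
env['a'] = 8+4 = 12 → {'a': 12}
env['n'] = 9 → {'a': 12, 'n': 9}
env['s'] = 0 → {'a': 12, 'n': 9, 's': 0}
del 'a' → {'n': 9, 's': 0}
env['n'] = 9+5 = 14 → {'n': 14, 's': 0}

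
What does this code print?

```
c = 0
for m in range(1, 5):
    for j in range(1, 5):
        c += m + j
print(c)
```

m=1,j=1: c = 0+2 = 2
m=1,j=2: c = 2+3 = 5
m=1,j=3: c = 5+4 = 9
m=1,j=4: c = 9+5 = 14
m=2,j=1: c = 14+3 = 17
m=2,j=2: c = 17+4 = 21
m=2,j=3: c = 21+5 = 26
m=2,j=4: c = 26+6 = 32
m=3,j=1: c = 32+4 = 36
m=3,j=2: c = 36+5 = 41
m=3,j=3: c = 41+6 = 47
m=3,j=4: c = 47+7 = 54
m=4,j=1: c = 54+5 = 59
m=4,j=2: c = 59+6 = 65
m=4,j=3: c = 65+7 = 72
m=4,j=4: c = 72+8 = 80

80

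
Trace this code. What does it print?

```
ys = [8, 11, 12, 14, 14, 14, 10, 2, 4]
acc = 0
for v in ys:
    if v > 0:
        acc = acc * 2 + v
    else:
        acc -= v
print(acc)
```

5056

v=8: >0, acc = 0*2+8 = 8
v=11: >0, acc = 8*2+11 = 27
v=12: >0, acc = 27*2+12 = 66
v=14: >0, acc = 66*2+14 = 146
v=14: >0, acc = 146*2+14 = 306
v=14: >0, acc = 306*2+14 = 626
v=10: >0, acc = 626*2+10 = 1262
v=2: >0, acc = 1262*2+2 = 2526
v=4: >0, acc = 2526*2+4 = 5056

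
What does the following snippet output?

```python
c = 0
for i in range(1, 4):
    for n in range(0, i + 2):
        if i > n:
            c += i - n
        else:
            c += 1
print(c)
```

16

i=1,n=0: 1>0, c = 0+1 = 1
i=1,n=1: not 1>1, c = 1+1 = 2
i=1,n=2: not 1>2, c = 2+1 = 3
i=2,n=0: 2>0, c = 3+2 = 5
i=2,n=1: 2>1, c = 5+1 = 6
i=2,n=2: not 2>2, c = 6+1 = 7
i=2,n=3: not 2>3, c = 7+1 = 8
i=3,n=0: 3>0, c = 8+3 = 11
i=3,n=1: 3>1, c = 11+2 = 13
i=3,n=2: 3>2, c = 13+1 = 14
i=3,n=3: not 3>3, c = 14+1 = 15
i=3,n=4: not 3>4, c = 15+1 = 16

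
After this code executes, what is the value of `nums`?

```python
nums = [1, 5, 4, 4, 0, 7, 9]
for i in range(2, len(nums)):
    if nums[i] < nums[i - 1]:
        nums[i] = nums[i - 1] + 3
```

[1, 5, 8, 11, 14, 17, 20]

i=2: 4<5, nums[2] = 5+3 = 8 → [1, 5, 8, 4, 0, 7, 9]
i=3: 4<8, nums[3] = 8+3 = 11 → [1, 5, 8, 11, 0, 7, 9]
i=4: 0<11, nums[4] = 11+3 = 14 → [1, 5, 8, 11, 14, 7, 9]
i=5: 7<14, nums[5] = 14+3 = 17 → [1, 5, 8, 11, 14, 17, 9]
i=6: 9<17, nums[6] = 17+3 = 20 → [1, 5, 8, 11, 14, 17, 20]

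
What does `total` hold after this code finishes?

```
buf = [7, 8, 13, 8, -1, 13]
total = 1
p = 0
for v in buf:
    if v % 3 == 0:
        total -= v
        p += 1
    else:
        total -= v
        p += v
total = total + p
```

1

v=7: not %3==0, total = 1-7 = -6; p=7
v=8: not %3==0, total = (-6)-8 = -14; p=15
v=13: not %3==0, total = (-14)-13 = -27; p=28
v=8: not %3==0, total = (-27)-8 = -35; p=36
v=-1: not %3==0, total = (-35)-(-1) = -34; p=35
v=13: not %3==0, total = (-34)-13 = -47; p=48
total+p = (-47)+48 = 1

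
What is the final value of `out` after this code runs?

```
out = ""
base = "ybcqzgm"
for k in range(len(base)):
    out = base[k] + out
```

'mgzqcby'

k=0: prepend 'y' → 'y'
k=1: prepend 'b' → 'by'
k=2: prepend 'c' → 'cby'
k=3: prepend 'q' → 'qcby'
k=4: prepend 'z' → 'zqcby'
k=5: prepend 'g' → 'gzqcby'
k=6: prepend 'm' → 'mgzqcby'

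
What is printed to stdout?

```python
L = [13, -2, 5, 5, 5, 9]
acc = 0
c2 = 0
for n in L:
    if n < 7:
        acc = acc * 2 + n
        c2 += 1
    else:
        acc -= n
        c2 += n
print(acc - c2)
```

n=13: not <7, acc = 0-13 = -13; c2=13
n=-2: <7, acc = (-13)*2+(-2) = -28; c2=14
n=5: <7, acc = (-28)*2+5 = -51; c2=15
n=5: <7, acc = (-51)*2+5 = -97; c2=16
n=5: <7, acc = (-97)*2+5 = -189; c2=17
n=9: not <7, acc = (-189)-9 = -198; c2=26
acc-c2 = (-198)-26 = -224

-224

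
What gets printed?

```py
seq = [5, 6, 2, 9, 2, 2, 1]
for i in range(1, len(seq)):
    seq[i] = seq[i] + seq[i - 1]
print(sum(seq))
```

128

i=1: seq[1] = 6+5 = 11 → [5, 11, 2, 9, 2, 2, 1]
i=2: seq[2] = 2+11 = 13 → [5, 11, 13, 9, 2, 2, 1]
i=3: seq[3] = 9+13 = 22 → [5, 11, 13, 22, 2, 2, 1]
i=4: seq[4] = 2+22 = 24 → [5, 11, 13, 22, 24, 2, 1]
i=5: seq[5] = 2+24 = 26 → [5, 11, 13, 22, 24, 26, 1]
i=6: seq[6] = 1+26 = 27 → [5, 11, 13, 22, 24, 26, 27]
sum = 128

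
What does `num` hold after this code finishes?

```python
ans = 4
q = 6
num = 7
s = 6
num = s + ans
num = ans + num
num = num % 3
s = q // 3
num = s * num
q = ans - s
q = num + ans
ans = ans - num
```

4

num = 6+4 = 10
num = 4+10 = 14
num = 14%3 = 2
s = 6//3 = 2
num = 2*2 = 4
q = 4-2 = 2
q = 4+4 = 8
ans = 4-4 = 0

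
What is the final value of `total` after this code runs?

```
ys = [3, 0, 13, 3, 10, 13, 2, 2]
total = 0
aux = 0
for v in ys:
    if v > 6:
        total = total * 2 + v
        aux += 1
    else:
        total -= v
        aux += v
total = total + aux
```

58

v=3: not >6, total = 0-3 = -3; aux=3
v=0: not >6, total = (-3)-0 = -3; aux=3
v=13: >6, total = (-3)*2+13 = 7; aux=4
v=3: not >6, total = 7-3 = 4; aux=7
v=10: >6, total = 4*2+10 = 18; aux=8
v=13: >6, total = 18*2+13 = 49; aux=9
v=2: not >6, total = 49-2 = 47; aux=11
v=2: not >6, total = 47-2 = 45; aux=13
total+aux = 45+13 = 58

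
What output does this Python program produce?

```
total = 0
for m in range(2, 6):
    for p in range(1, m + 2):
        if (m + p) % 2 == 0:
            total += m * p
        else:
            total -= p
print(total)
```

54

m=2,p=1: odd sum, total = 0-1 = -1
m=2,p=2: even sum, total = (-1)+4 = 3
m=2,p=3: odd sum, total = 3-3 = 0
m=3,p=1: even sum, total = 0+3 = 3
m=3,p=2: odd sum, total = 3-2 = 1
m=3,p=3: even sum, total = 1+9 = 10
m=3,p=4: odd sum, total = 10-4 = 6
m=4,p=1: odd sum, total = 6-1 = 5
m=4,p=2: even sum, total = 5+8 = 13
m=4,p=3: odd sum, total = 13-3 = 10
m=4,p=4: even sum, total = 10+16 = 26
m=4,p=5: odd sum, total = 26-5 = 21
m=5,p=1: even sum, total = 21+5 = 26
m=5,p=2: odd sum, total = 26-2 = 24
m=5,p=3: even sum, total = 24+15 = 39
m=5,p=4: odd sum, total = 39-4 = 35
m=5,p=5: even sum, total = 35+25 = 60
m=5,p=6: odd sum, total = 60-6 = 54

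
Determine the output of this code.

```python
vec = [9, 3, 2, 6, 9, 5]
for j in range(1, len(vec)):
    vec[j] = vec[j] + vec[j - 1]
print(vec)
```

j=1: vec[1] = 3+9 = 12 → [9, 12, 2, 6, 9, 5]
j=2: vec[2] = 2+12 = 14 → [9, 12, 14, 6, 9, 5]
j=3: vec[3] = 6+14 = 20 → [9, 12, 14, 20, 9, 5]
j=4: vec[4] = 9+20 = 29 → [9, 12, 14, 20, 29, 5]
j=5: vec[5] = 5+29 = 34 → [9, 12, 14, 20, 29, 34]

[9, 12, 14, 20, 29, 34]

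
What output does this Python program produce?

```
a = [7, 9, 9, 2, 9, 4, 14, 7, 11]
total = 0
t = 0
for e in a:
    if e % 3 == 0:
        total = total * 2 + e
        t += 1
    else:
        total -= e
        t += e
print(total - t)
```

e=7: not %3==0, total = 0-7 = -7; t=7
e=9: %3==0, total = (-7)*2+9 = -5; t=8
e=9: %3==0, total = (-5)*2+9 = -1; t=9
e=2: not %3==0, total = (-1)-2 = -3; t=11
e=9: %3==0, total = (-3)*2+9 = 3; t=12
e=4: not %3==0, total = 3-4 = -1; t=16
e=14: not %3==0, total = (-1)-14 = -15; t=30
e=7: not %3==0, total = (-15)-7 = -22; t=37
e=11: not %3==0, total = (-22)-11 = -33; t=48
total-t = (-33)-48 = -81

-81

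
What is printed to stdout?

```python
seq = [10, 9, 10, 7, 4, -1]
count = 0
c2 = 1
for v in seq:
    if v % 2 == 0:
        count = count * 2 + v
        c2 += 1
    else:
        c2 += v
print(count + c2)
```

83

v=10: even, count = 0*2+10 = 10; c2=2
v=9: not even; c2=11
v=10: even, count = 10*2+10 = 30; c2=12
v=7: not even; c2=19
v=4: even, count = 30*2+4 = 64; c2=20
v=-1: not even; c2=19
count+c2 = 64+19 = 83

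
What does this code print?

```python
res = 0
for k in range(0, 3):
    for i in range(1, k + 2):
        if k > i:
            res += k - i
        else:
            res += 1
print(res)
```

6

k=0,i=1: not 0>1, res = 0+1 = 1
k=1,i=1: not 1>1, res = 1+1 = 2
k=1,i=2: not 1>2, res = 2+1 = 3
k=2,i=1: 2>1, res = 3+1 = 4
k=2,i=2: not 2>2, res = 4+1 = 5
k=2,i=3: not 2>3, res = 5+1 = 6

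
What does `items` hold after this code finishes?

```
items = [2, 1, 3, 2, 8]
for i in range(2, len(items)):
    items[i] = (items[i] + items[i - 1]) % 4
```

[2, 1, 0, 2, 2]

i=2: items[2] = (3+1)%4 = 0 → [2, 1, 0, 2, 8]
i=3: items[3] = (2+0)%4 = 2 → [2, 1, 0, 2, 8]
i=4: items[4] = (8+2)%4 = 2 → [2, 1, 0, 2, 2]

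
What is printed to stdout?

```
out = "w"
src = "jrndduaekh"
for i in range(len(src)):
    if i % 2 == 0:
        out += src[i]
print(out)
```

wjndak

i=0: add 'j' → 'wj'
i=1: skip
i=2: add 'n' → 'wjn'
i=3: skip
i=4: add 'd' → 'wjnd'
i=5: skip
i=6: add 'a' → 'wjnda'
i=7: skip
i=8: add 'k' → 'wjndak'
i=9: skip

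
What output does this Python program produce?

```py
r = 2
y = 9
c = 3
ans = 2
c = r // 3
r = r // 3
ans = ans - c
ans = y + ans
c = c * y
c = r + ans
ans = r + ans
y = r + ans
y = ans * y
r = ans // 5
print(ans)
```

c = 2//3 = 0
r = 2//3 = 0
ans = 2-0 = 2
ans = 9+2 = 11
c = 0*9 = 0
c = 0+11 = 11
ans = 0+11 = 11
y = 0+11 = 11
y = 11*11 = 121
r = 11//5 = 2

11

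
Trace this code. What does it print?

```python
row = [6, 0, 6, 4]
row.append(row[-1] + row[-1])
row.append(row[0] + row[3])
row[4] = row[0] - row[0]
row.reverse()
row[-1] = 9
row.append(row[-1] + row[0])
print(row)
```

[10, 0, 4, 6, 0, 9, 19]

append row[-1]+row[-1] = 4+4 = 8 → [6, 0, 6, 4, 8]
append row[0]+row[3] = 6+4 = 10 → [6, 0, 6, 4, 8, 10]
row[4] = row[0]-row[0] = 6-6 = 0 → [6, 0, 6, 4, 0, 10]
reverse → [10, 0, 4, 6, 0, 6]
row[-1] = 9 → [10, 0, 4, 6, 0, 9]
append row[-1]+row[0] = 9+10 = 19 → [10, 0, 4, 6, 0, 9, 19]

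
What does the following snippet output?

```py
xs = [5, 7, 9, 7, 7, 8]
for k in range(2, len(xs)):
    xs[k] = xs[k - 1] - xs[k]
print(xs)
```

k=2: xs[2] = 7-9 = -2 → [5, 7, -2, 7, 7, 8]
k=3: xs[3] = (-2)-7 = -9 → [5, 7, -2, -9, 7, 8]
k=4: xs[4] = (-9)-7 = -16 → [5, 7, -2, -9, -16, 8]
k=5: xs[5] = (-16)-8 = -24 → [5, 7, -2, -9, -16, -24]

[5, 7, -2, -9, -16, -24]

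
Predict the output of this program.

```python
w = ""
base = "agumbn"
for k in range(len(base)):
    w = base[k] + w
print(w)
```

k=0: prepend 'a' → 'a'
k=1: prepend 'g' → 'ga'
k=2: prepend 'u' → 'uga'
k=3: prepend 'm' → 'muga'
k=4: prepend 'b' → 'bmuga'
k=5: prepend 'n' → 'nbmuga'

nbmuga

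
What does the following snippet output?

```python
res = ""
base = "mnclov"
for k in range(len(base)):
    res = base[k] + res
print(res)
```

k=0: prepend 'm' → 'm'
k=1: prepend 'n' → 'nm'
k=2: prepend 'c' → 'cnm'
k=3: prepend 'l' → 'lcnm'
k=4: prepend 'o' → 'olcnm'
k=5: prepend 'v' → 'volcnm'

volcnm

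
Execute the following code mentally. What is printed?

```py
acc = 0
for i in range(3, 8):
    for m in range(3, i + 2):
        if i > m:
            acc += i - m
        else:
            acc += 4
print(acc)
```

60

i=3,m=3: not 3>3, acc = 0+4 = 4
i=3,m=4: not 3>4, acc = 4+4 = 8
i=4,m=3: 4>3, acc = 8+1 = 9
i=4,m=4: not 4>4, acc = 9+4 = 13
i=4,m=5: not 4>5, acc = 13+4 = 17
i=5,m=3: 5>3, acc = 17+2 = 19
i=5,m=4: 5>4, acc = 19+1 = 20
i=5,m=5: not 5>5, acc = 20+4 = 24
i=5,m=6: not 5>6, acc = 24+4 = 28
i=6,m=3: 6>3, acc = 28+3 = 31
i=6,m=4: 6>4, acc = 31+2 = 33
i=6,m=5: 6>5, acc = 33+1 = 34
i=6,m=6: not 6>6, acc = 34+4 = 38
i=6,m=7: not 6>7, acc = 38+4 = 42
i=7,m=3: 7>3, acc = 42+4 = 46
i=7,m=4: 7>4, acc = 46+3 = 49
i=7,m=5: 7>5, acc = 49+2 = 51
i=7,m=6: 7>6, acc = 51+1 = 52
i=7,m=7: not 7>7, acc = 52+4 = 56
i=7,m=8: not 7>8, acc = 56+4 = 60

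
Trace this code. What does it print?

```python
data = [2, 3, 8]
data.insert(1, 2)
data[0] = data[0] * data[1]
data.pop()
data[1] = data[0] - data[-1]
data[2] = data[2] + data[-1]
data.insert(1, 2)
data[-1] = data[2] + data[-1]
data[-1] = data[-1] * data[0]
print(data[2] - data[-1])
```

insert 2 at 1 → [2, 2, 3, 8]
data[0] = data[0]*data[1] = 2*2 = 4 → [4, 2, 3, 8]
pop() removes 8 → [4, 2, 3]
data[1] = data[0]-data[-1] = 4-3 = 1 → [4, 1, 3]
data[2] = data[2]+data[-1] = 3+3 = 6 → [4, 1, 6]
insert 2 at 1 → [4, 2, 1, 6]
data[-1] = data[2]+data[-1] = 1+6 = 7 → [4, 2, 1, 7]
data[-1] = data[-1]*data[0] = 7*4 = 28 → [4, 2, 1, 28]
data[2]-data[-1] = 1-28 = -27

-27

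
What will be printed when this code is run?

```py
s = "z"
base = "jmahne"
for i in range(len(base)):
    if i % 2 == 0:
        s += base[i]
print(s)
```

i=0: add 'j' → 'zj'
i=1: skip
i=2: add 'a' → 'zja'
i=3: skip
i=4: add 'n' → 'zjan'
i=5: skip

zjan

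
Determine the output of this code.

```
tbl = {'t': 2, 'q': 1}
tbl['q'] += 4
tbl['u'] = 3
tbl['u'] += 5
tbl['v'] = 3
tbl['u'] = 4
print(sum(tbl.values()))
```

tbl['q'] = 1+4 = 5 → {'t': 2, 'q': 5}
tbl['u'] = 3 → {'t': 2, 'q': 5, 'u': 3}
tbl['u'] = 3+5 = 8 → {'t': 2, 'q': 5, 'u': 8}
tbl['v'] = 3 → {'t': 2, 'q': 5, 'u': 8, 'v': 3}
tbl['u'] = 4 → {'t': 2, 'q': 5, 'u': 4, 'v': 3}
sum of values = 14

14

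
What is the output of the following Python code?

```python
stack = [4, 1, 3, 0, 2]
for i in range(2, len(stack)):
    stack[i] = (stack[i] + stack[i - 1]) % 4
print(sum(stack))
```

7

i=2: stack[2] = (3+1)%4 = 0 → [4, 1, 0, 0, 2]
i=3: stack[3] = (0+0)%4 = 0 → [4, 1, 0, 0, 2]
i=4: stack[4] = (2+0)%4 = 2 → [4, 1, 0, 0, 2]
sum = 7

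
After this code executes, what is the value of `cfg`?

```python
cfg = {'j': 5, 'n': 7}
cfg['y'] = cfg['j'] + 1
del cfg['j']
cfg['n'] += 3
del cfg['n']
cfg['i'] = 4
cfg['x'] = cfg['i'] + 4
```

{'y': 6, 'i': 4, 'x': 8}

cfg['y'] = cfg['j']+1 = 6 → {'j': 5, 'n': 7, 'y': 6}
del 'j' → {'n': 7, 'y': 6}
cfg['n'] = 7+3 = 10 → {'n': 10, 'y': 6}
del 'n' → {'y': 6}
cfg['i'] = 4 → {'y': 6, 'i': 4}
cfg['x'] = cfg['i']+4 = 8 → {'y': 6, 'i': 4, 'x': 8}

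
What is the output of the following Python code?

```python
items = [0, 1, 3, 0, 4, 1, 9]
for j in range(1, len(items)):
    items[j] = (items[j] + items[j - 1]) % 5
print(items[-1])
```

3

j=1: items[1] = (1+0)%5 = 1 → [0, 1, 3, 0, 4, 1, 9]
j=2: items[2] = (3+1)%5 = 4 → [0, 1, 4, 0, 4, 1, 9]
j=3: items[3] = (0+4)%5 = 4 → [0, 1, 4, 4, 4, 1, 9]
j=4: items[4] = (4+4)%5 = 3 → [0, 1, 4, 4, 3, 1, 9]
j=5: items[5] = (1+3)%5 = 4 → [0, 1, 4, 4, 3, 4, 9]
j=6: items[6] = (9+4)%5 = 3 → [0, 1, 4, 4, 3, 4, 3]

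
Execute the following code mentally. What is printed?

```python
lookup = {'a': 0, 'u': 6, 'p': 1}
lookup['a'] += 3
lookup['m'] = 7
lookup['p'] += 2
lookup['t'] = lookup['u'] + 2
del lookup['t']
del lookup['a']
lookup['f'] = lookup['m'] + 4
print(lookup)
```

lookup['a'] = 0+3 = 3 → {'a': 3, 'u': 6, 'p': 1}
lookup['m'] = 7 → {'a': 3, 'u': 6, 'p': 1, 'm': 7}
lookup['p'] = 1+2 = 3 → {'a': 3, 'u': 6, 'p': 3, 'm': 7}
lookup['t'] = lookup['u']+2 = 8 → {'a': 3, 'u': 6, 'p': 3, 'm': 7, 't': 8}
del 't' → {'a': 3, 'u': 6, 'p': 3, 'm': 7}
del 'a' → {'u': 6, 'p': 3, 'm': 7}
lookup['f'] = lookup['m']+4 = 11 → {'u': 6, 'p': 3, 'm': 7, 'f': 11}

{'u': 6, 'p': 3, 'm': 7, 'f': 11}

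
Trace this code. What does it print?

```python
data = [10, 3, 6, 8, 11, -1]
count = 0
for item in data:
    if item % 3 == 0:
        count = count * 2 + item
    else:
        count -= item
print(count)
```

item=10: not %3==0, count = 0-10 = -10
item=3: %3==0, count = (-10)*2+3 = -17
item=6: %3==0, count = (-17)*2+6 = -28
item=8: not %3==0, count = (-28)-8 = -36
item=11: not %3==0, count = (-36)-11 = -47
item=-1: not %3==0, count = (-47)-(-1) = -46

-46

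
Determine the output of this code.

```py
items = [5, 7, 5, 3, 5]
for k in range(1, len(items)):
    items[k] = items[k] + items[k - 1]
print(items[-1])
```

25

k=1: items[1] = 7+5 = 12 → [5, 12, 5, 3, 5]
k=2: items[2] = 5+12 = 17 → [5, 12, 17, 3, 5]
k=3: items[3] = 3+17 = 20 → [5, 12, 17, 20, 5]
k=4: items[4] = 5+20 = 25 → [5, 12, 17, 20, 25]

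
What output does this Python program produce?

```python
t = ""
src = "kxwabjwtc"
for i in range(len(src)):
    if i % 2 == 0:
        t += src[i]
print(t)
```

i=0: add 'k' → 'k'
i=1: skip
i=2: add 'w' → 'kw'
i=3: skip
i=4: add 'b' → 'kwb'
i=5: skip
i=6: add 'w' → 'kwbw'
i=7: skip
i=8: add 'c' → 'kwbwc'

kwbwc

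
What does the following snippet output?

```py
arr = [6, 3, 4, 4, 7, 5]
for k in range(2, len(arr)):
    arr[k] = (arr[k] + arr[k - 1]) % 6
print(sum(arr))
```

20

k=2: arr[2] = (4+3)%6 = 1 → [6, 3, 1, 4, 7, 5]
k=3: arr[3] = (4+1)%6 = 5 → [6, 3, 1, 5, 7, 5]
k=4: arr[4] = (7+5)%6 = 0 → [6, 3, 1, 5, 0, 5]
k=5: arr[5] = (5+0)%6 = 5 → [6, 3, 1, 5, 0, 5]
sum = 20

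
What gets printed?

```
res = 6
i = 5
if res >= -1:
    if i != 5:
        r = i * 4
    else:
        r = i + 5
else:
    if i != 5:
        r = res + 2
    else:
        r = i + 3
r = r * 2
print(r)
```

20

res=6, i=5
res >= -1 is True; i != 5 is False
→ r = i + 5 = 10
r = 10*2 = 20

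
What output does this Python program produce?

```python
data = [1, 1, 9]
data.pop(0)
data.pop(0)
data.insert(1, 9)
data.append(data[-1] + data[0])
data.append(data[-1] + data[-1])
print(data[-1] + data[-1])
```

72

pop(0) removes 1 → [1, 9]
pop(0) removes 1 → [9]
insert 9 at 1 → [9, 9]
append data[-1]+data[0] = 9+9 = 18 → [9, 9, 18]
append data[-1]+data[-1] = 18+18 = 36 → [9, 9, 18, 36]
data[-1]+data[-1] = 36+36 = 72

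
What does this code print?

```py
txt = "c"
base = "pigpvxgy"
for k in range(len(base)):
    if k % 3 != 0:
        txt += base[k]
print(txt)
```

k=0: skip
k=1: add 'i' → 'ci'
k=2: add 'g' → 'cig'
k=3: skip
k=4: add 'v' → 'cigv'
k=5: add 'x' → 'cigvx'
k=6: skip
k=7: add 'y' → 'cigvxy'

cigvxy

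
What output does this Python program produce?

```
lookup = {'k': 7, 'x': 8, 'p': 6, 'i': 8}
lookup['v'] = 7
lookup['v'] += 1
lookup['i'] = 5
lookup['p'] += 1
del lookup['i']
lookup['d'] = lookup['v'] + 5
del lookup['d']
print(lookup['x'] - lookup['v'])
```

lookup['v'] = 7 → {'k': 7, 'x': 8, 'p': 6, 'i': 8, 'v': 7}
lookup['v'] = 7+1 = 8 → {'k': 7, 'x': 8, 'p': 6, 'i': 8, 'v': 8}
lookup['i'] = 5 → {'k': 7, 'x': 8, 'p': 6, 'i': 5, 'v': 8}
lookup['p'] = 6+1 = 7 → {'k': 7, 'x': 8, 'p': 7, 'i': 5, 'v': 8}
del 'i' → {'k': 7, 'x': 8, 'p': 7, 'v': 8}
lookup['d'] = lookup['v']+5 = 13 → {'k': 7, 'x': 8, 'p': 7, 'v': 8, 'd': 13}
del 'd' → {'k': 7, 'x': 8, 'p': 7, 'v': 8}
lookup['x']-lookup['v'] = 8-8 = 0

0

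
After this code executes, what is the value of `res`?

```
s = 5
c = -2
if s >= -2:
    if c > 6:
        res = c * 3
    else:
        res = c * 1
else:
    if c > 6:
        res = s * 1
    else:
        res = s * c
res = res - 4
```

s=5, c=-2
s >= -2 is True; c > 6 is False
→ res = c * 1 = -2
res = (-2)-4 = -6

-6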